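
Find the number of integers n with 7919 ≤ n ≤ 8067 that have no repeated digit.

The integers in [7919, 8067] that have no repeated digit: 7920, 7921, 7923, 7924, 7925, 7926, …, 8065, 8067.
83 qualify.

83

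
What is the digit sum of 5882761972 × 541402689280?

76

5882761972 × 541402689280 = 3184943152034916060160
Sum of its 22 digits: 76.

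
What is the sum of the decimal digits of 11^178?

871

11^178 = 233290985735628574771553105603298049722910150779438188710688145549549083518975740480663061638639633476100897013485981010563604515686537966613714558926634949087465684780460966676028753081
Sum of its 186 digits: 871.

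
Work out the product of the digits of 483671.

4×8×3×6×7×1 = 4032

4032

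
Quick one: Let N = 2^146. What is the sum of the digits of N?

2^146 = 89202980794122492566142873090593446023921664
Sum of its 44 digits: 193.

193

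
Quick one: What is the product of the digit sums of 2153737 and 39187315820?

1316

S(2153737) = 2+1+5+3+7+3+7 = 28.
S(39187315820) = 3+9+1+8+7+3+1+5+8+2+0 = 47.
28 · 47 = 1316.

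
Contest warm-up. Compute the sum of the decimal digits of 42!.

189

42! = 1405006117752879898543142606244511569936384000000000
Sum of its 52 digits: 189.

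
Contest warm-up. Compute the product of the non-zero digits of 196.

54

1×9×6 = 54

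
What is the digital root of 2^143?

The digital root of n equals n mod 9 (or 9 when 9 | n), so we need 2^143 mod 9.
2^143 ≡ 5 (mod 9), so the digital root is 5.

5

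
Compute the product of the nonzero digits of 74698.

12096

7×4×6×9×8 = 12096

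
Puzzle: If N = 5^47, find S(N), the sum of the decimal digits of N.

128

5^47 = 710542735760100185871124267578125
Sum of its 33 digits: 128.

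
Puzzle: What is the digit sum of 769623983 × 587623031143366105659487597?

164

769623983 × 587623031143366105659487597 = 452248777731090466264853686142238851
Sum of its 36 digits: 164.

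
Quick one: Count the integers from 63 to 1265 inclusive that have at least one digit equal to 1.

521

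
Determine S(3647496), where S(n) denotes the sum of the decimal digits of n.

39

3+6+4+7+4+9+6 = 39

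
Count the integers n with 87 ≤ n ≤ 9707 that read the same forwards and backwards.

179

The integers in [87, 9707] that read the same forwards and backwards: 88, 99, 101, 111, 121, 131, …, 9559, 9669.
179 qualify.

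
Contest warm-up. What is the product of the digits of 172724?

1×7×2×7×2×4 = 784

784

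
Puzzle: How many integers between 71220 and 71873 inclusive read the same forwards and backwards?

6

The integers in [71220, 71873] that read the same forwards and backwards: 71317, 71417, 71517, 71617, 71717, 71817.
6 qualify.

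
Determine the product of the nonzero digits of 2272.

2×2×7×2 = 56

56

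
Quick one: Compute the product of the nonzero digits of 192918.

1296

1×9×2×9×1×8 = 1296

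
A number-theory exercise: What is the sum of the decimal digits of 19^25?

163

19^25 = 93076495688256089536609610280499
Sum of its 32 digits: 163.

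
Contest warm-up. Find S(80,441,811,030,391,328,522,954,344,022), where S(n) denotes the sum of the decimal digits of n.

98

8+0+4+4+1+8+1+1+0+3+0+3+9+1+3+2+8+5+2+2+9+5+4+3+4+4+0+2+2 = 98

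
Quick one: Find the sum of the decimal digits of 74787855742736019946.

109

7+4+7+8+7+8+5+5+7+4+2+7+3+6+0+1+9+9+4+6 = 109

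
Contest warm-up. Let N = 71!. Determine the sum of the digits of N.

423

71! = 850478588567862317521167644239926010288584608120796235886430763388588680378079017697280000000000000000
Sum of its 102 digits: 423.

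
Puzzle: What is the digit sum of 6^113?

6^113 = 8532794636488733058832740489676687102871474765106158220600648717419444560622670122582016
Sum of its 88 digits: 387.

387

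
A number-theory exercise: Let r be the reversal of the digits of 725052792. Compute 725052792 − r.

Reverse of 725052792 is 297250527.
725052792 − 297250527 = 427802265

427802265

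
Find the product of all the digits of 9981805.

0

9×9×8×1×8×0×5 = 0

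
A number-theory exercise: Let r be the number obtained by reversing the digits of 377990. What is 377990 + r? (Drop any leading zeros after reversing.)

477763

Reverse of 377990 is 99773.
377990 + 99773 = 477763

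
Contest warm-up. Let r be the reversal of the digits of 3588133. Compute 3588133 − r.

Reverse of 3588133 is 3318853.
3588133 − 3318853 = 269280

269280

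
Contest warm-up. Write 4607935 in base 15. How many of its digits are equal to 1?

4607935 in base 15 is 6104AA.
The digit 1 appears 1 time.

1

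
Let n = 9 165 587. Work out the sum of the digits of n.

41

9+1+6+5+5+8+7 = 41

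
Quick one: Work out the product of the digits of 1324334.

864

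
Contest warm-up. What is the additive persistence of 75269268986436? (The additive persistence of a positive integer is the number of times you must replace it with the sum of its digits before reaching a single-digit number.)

2

75269268986436 → 81 → 9 (2 steps)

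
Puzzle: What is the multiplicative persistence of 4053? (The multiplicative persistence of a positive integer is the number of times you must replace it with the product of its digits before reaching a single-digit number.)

1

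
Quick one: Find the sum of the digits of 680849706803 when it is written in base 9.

51

680849706803 in base 9 is 2362346751075.
Digit sum: 2+3+6+2+3+4+6+7+5+1+0+7+5 = 51.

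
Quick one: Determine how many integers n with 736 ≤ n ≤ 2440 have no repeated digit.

The integers in [736, 2440] that have no repeated digit: 736, 738, 739, 740, 741, 742, …, 2438, 2439.
880 qualify.

880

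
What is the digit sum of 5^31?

104

5^31 = 4656612873077392578125
Sum of its 22 digits: 104.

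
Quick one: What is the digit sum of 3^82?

3^82 = 1330279464729113309844748891857449678409
Sum of its 40 digits: 198.

198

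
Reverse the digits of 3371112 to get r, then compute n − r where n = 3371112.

Reverse of 3371112 is 2111733.
3371112 − 2111733 = 1259379

1259379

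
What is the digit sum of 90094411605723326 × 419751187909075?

90094411605723326 × 419751187909075 = 37817236295471519312560894583450
Sum of its 32 digits: 143.

143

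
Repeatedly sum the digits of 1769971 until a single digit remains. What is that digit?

1+7+6+9+9+7+1 = 40
4+0 = 4

4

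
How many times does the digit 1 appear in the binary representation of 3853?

7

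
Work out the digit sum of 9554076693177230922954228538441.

142

9+5+5+4+0+7+6+6+9+3+1+7+7+2+3+0+9+2+2+9+5+4+2+2+8+5+3+8+4+4+1 = 142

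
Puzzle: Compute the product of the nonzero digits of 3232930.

972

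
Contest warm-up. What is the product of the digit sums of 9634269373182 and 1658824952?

S(9634269373182) = 9+6+3+4+2+6+9+3+7+3+1+8+2 = 63.
S(1658824952) = 1+6+5+8+8+2+4+9+5+2 = 50.
63 · 50 = 3150.

3150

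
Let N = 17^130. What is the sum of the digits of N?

712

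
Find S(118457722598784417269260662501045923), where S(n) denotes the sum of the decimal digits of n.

1+1+8+4+5+7+7+2+2+5+9+8+7+8+4+4+1+7+2+6+9+2+6+0+6+6+2+5+0+1+0+4+5+9+2+3 = 158

158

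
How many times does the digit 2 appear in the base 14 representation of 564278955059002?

1

564278955059002 in base 14 is 9D4B366263718.
The digit 2 appears 1 time.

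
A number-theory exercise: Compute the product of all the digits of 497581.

4×9×7×5×8×1 = 10080

10080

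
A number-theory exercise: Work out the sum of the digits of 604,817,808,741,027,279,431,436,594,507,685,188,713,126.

6+0+4+8+1+7+8+0+8+7+4+1+0+2+7+2+7+9+4+3+1+4+3+6+5+9+4+5+0+7+6+8+5+1+8+8+7+1+3+1+2+6 = 188

188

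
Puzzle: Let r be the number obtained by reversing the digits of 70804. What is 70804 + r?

111611

Reverse of 70804 is 40807.
70804 + 40807 = 111611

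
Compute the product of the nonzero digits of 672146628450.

3870720

6×7×2×1×4×6×6×2×8×4×5 = 3870720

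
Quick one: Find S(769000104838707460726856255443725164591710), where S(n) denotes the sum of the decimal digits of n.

7+6+9+0+0+0+1+0+4+8+3+8+7+0+7+4+6+0+7+2+6+8+5+6+2+5+5+4+4+3+7+2+5+1+6+4+5+9+1+7+1+0 = 175

175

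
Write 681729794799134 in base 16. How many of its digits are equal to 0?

681729794799134 in base 16 is 26C079640761E.
The digit 0 appears 2 times.

2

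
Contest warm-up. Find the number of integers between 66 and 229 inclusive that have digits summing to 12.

The integers in [66, 229] that have digits summing to 12: 66, 75, 84, 93, 129, 138, …, 219, 228.
14 qualify.

14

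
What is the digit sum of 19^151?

19^151 = 12353605938418008854620479769900388777940003795584514105288514340940113460963690793226426629221452312944554085990661282837486662264820108464118115018156037063238031190080425130760696243299273019
Sum of its 194 digits: 802.

802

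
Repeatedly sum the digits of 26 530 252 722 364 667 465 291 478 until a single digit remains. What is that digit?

6

2+6+5+3+0+2+5+2+7+2+2+3+6+4+6+6+7+4+6+5+2+9+1+4+7+8 = 114
1+1+4 = 6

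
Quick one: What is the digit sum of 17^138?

739

17^138 = 63379841708354184291649315241514160895761784827476047842480706135032921282001556595949971339930092933032593004211965934504387273772851503652146965372526151434059073877409
Sum of its 170 digits: 739.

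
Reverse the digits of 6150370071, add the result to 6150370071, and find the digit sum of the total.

42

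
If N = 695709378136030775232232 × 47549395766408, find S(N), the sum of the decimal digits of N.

695709378136030775232232 × 47549395766408 = 33080560559391724142152690483824462656
Sum of its 38 digits: 158.

158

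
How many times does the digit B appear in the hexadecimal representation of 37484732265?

37484732265 in base 16 is 8BA439F69.
The digit B appears 1 time.

1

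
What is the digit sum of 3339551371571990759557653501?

129

3+3+3+9+5+5+1+3+7+1+5+7+1+9+9+0+7+5+9+5+5+7+6+5+3+5+0+1 = 129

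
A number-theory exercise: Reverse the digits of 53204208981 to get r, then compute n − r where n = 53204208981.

34223968746

Reverse of 53204208981 is 18980240235.
53204208981 − 18980240235 = 34223968746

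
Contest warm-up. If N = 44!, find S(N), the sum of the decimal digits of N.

44! = 2658271574788448768043625811014615890319638528000000000
Sum of its 55 digits: 216.

216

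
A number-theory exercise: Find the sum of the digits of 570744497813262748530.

96

5+7+0+7+4+4+4+9+7+8+1+3+2+6+2+7+4+8+5+3+0 = 96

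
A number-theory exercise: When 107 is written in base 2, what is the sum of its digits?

107 in base 2 is 1101011.
Digit sum: 1+1+0+1+0+1+1 = 5.

5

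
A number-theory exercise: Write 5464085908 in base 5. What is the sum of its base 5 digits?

5464085908 in base 5 is 42142301222113.
Digit sum: 4+2+1+4+2+3+0+1+2+2+2+1+1+3 = 28.

28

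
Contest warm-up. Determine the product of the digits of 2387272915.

423360

2×3×8×7×2×7×2×9×1×5 = 423360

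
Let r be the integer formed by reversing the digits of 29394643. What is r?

Reversing 29394643 gives 34649392.

34649392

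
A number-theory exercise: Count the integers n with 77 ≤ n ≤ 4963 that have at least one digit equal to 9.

1312

The integers in [77, 4963] that have at least one digit equal to 9: 79, 89, 90, 91, 92, 93, …, 4962, 4963.
1312 qualify.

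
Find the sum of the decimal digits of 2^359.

2^359 = 1174271291386916613944740298394668513687841274454159935353645485766104512557304221731849499192384351515967488
Sum of its 109 digits: 509.

509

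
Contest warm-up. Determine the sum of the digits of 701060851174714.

52

7+0+1+0+6+0+8+5+1+1+7+4+7+1+4 = 52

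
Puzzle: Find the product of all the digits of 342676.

3×4×2×6×7×6 = 6048

6048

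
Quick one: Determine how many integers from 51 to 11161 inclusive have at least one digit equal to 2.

The integers in [51, 11161] that have at least one digit equal to 2: 52, 62, 72, 82, 92, 102, …, 11142, 11152.
3730 qualify.

3730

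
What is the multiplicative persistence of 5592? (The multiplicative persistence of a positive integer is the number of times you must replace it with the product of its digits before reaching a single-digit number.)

2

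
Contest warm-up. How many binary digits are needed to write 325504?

19

325504 in base 2 is 1001111011110000000, which has 19 digits.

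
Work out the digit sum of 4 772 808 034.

43

4+7+7+2+8+0+8+0+3+4 = 43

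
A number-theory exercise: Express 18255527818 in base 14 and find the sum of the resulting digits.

47

18255527818 in base 14 is C5274520A.
Digit sum: 12+5+2+7+4+5+2+0+10 = 47.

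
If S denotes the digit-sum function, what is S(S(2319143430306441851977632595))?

First digit sum: 115.
1+1+5 = 7.

7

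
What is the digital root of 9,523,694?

2

9+5+2+3+6+9+4 = 38
3+8 = 11
1+1 = 2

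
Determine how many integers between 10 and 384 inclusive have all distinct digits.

The integers in [10, 384] that have all distinct digits: 10, 12, 13, 14, 15, 16, …, 382, 384.
285 qualify.

285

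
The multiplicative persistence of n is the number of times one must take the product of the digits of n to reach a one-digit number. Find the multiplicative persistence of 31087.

31087 → 0 (1 step)

1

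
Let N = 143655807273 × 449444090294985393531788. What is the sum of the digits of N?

143655807273 × 449444090294985393531788 = 64565253615405231411552597727094124
Sum of its 35 digits: 138.

138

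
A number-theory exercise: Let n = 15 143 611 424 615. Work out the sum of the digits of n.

1+5+1+4+3+6+1+1+4+2+4+6+1+5 = 44

44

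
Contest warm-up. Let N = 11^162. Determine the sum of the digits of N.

730

11^162 = 5077091561327677113415553585980590842360615728229233364862290815297716701264433363773373053938332281076254624013242157863555226477026837198609634984531166006978737225721
Sum of its 169 digits: 730.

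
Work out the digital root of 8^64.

The digital root of n equals n mod 9 (or 9 when 9 | n), so we need 8^64 mod 9.
8^64 ≡ 1 (mod 9), so the digital root is 1.

1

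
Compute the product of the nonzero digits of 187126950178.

1693440

1×8×7×1×2×6×9×5×1×7×8 = 1693440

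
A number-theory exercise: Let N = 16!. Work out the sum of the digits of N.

63

16! = 20922789888000
Sum of its 14 digits: 63.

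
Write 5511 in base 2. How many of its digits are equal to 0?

6

5511 in base 2 is 1010110000111.
The digit 0 appears 6 times.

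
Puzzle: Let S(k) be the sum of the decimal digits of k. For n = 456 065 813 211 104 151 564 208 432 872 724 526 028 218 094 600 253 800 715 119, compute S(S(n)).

6

First digit sum: 213.
2+1+3 = 6.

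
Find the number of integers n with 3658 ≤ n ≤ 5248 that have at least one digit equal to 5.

583

The integers in [3658, 5248] that have at least one digit equal to 5: 3658, 3659, 3665, 3675, 3685, 3695, …, 5247, 5248.
583 qualify.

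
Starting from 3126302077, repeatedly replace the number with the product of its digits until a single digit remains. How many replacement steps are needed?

1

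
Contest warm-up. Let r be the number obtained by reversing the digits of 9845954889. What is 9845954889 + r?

19730550378

Reverse of 9845954889 is 9884595489.
9845954889 + 9884595489 = 19730550378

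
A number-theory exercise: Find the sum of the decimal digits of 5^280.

5^280 = 5147557589468028918138952173471688968608379581234622827186407727103586079575077925903503598852329389191000040737479724643823563424844710048230292664204880460909752315501464181579649448394775390625
Sum of its 196 digits: 904.

904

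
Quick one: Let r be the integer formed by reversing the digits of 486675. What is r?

576684

Reversing 486675 gives 576684.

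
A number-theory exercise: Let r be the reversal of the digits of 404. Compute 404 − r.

0

Reverse of 404 is 404.
404 − 404 = 0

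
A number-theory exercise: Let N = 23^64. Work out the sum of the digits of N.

23^64 = 1414430149788231852676288931564393259755477871188002418354492595462286094183104888189441
Sum of its 88 digits: 409.

409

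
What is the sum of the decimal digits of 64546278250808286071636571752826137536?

6+4+5+4+6+2+7+8+2+5+0+8+0+8+2+8+6+0+7+1+6+3+6+5+7+1+7+5+2+8+2+6+1+3+7+5+3+6 = 172

172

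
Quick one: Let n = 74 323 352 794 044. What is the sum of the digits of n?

57

7+4+3+2+3+3+5+2+7+9+4+0+4+4 = 57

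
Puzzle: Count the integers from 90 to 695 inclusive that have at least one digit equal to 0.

The integers in [90, 695] that have at least one digit equal to 0: 90, 100, 101, 102, 103, 104, …, 680, 690.
115 qualify.

115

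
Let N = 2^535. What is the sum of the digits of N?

2^535 = 112472844863579909570263462692149546471742427957547915827518889315295939516787196757976017152597271428748022765838022378080206651387357492225212879521629096378368
Sum of its 162 digits: 785.

785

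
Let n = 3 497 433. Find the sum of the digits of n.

3+4+9+7+4+3+3 = 33

33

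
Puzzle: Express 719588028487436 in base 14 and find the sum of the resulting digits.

719588028487436 in base 14 is C99A3642150BA.
Digit sum: 12+9+9+10+3+6+4+2+1+5+0+11+10 = 82.

82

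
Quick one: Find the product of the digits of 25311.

30

2×5×3×1×1 = 30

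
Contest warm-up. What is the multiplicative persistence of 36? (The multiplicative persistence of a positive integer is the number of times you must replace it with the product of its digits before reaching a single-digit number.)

2

36 → 18 → 8 (2 steps)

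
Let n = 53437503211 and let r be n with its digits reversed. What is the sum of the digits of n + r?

59

Reversal of 53437503211 is 11230573435; 53437503211 + 11230573435 = 64668076646.
Digit sum of 64668076646: 6+4+6+6+8+0+7+6+6+4+6 = 59.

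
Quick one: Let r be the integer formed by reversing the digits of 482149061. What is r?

160941284

Reversing 482149061 gives 160941284.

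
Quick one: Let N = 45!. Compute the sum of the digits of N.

207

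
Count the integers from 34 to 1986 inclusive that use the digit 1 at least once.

1245

The integers in [34, 1986] that use the digit 1 at least once: 41, 51, 61, 71, 81, 91, …, 1985, 1986.
1245 qualify.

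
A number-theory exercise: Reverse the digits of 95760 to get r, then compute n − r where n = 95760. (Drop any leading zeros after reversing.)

89001

Reverse of 95760 is 6759.
95760 − 6759 = 89001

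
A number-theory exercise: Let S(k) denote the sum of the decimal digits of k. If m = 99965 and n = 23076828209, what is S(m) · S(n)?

S(99965) = 9+9+9+6+5 = 38.
S(23076828209) = 2+3+0+7+6+8+2+8+2+0+9 = 47.
38 · 47 = 1786.

1786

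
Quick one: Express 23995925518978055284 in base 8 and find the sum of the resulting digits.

89

23995925518978055284 in base 8 is 2464025161764732576164.
Digit sum: 2+4+6+4+0+2+5+1+6+1+7+6+4+7+3+2+5+7+6+1+6+4 = 89.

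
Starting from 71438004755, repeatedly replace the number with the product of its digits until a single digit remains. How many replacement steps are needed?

1

71438004755 → 0 (1 step)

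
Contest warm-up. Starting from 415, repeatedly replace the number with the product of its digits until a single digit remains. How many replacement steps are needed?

2

415 → 20 → 0 (2 steps)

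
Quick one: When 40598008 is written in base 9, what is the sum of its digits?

40598008 in base 9 is 84346887.
Digit sum: 8+4+3+4+6+8+8+7 = 48.

48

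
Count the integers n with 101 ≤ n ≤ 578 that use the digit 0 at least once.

92

The integers in [101, 578] that use the digit 0 at least once: 101, 102, 103, 104, 105, 106, …, 560, 570.
92 qualify.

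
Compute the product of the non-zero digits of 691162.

648

6×9×1×1×6×2 = 648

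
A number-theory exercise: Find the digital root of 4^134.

The digital root of n equals n mod 9 (or 9 when 9 | n), so we need 4^134 mod 9.
4^134 ≡ 7 (mod 9), so the digital root is 7.

7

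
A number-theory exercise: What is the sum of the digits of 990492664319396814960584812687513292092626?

9+9+0+4+9+2+6+6+4+3+1+9+3+9+6+8+1+4+9+6+0+5+8+4+8+1+2+6+8+7+5+1+3+2+9+2+0+9+2+6+2+6 = 204

204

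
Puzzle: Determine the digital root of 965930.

5

9+6+5+9+3+0 = 32
3+2 = 5
(Equivalently, 965930 mod 9 = 5.)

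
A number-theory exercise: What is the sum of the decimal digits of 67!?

67! = 36471110918188685288249859096605464427167635314049524593701628500267962436943872000000000000000
Sum of its 95 digits: 369.

369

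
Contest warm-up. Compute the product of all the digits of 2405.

2×4×0×5 = 0

0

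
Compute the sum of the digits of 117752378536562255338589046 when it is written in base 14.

141

117752378536562255338589046 in base 14 is 72752D53BBD131D9D3203C2.
Digit sum: 7+2+7+5+2+13+5+3+11+11+13+1+3+1+13+9+13+3+2+0+3+12+2 = 141.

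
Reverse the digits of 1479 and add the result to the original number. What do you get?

Reverse of 1479 is 9741.
1479 + 9741 = 11220

11220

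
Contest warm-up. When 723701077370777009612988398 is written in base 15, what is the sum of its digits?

723701077370777009612988398 in base 15 is 9A159ACD744AC3943E756B8.
Digit sum: 9+10+1+5+9+10+12+13+7+4+4+10+12+3+9+4+3+14+7+5+6+11+8 = 176.

176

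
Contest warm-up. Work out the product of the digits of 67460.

6×7×4×6×0 = 0

0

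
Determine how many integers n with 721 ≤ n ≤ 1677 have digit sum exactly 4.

10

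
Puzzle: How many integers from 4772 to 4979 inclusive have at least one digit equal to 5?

39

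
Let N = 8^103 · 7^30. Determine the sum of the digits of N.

557

8^103 · 7^30 = 23507684892152587975967104788574905937633430527856124130009273111308781486457407732184474587932610266596705952478527488
Sum of its 119 digits: 557.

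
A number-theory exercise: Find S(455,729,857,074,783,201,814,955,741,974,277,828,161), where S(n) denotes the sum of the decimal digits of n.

4+5+5+7+2+9+8+5+7+0+7+4+7+8+3+2+0+1+8+1+4+9+5+5+7+4+1+9+7+4+2+7+7+8+2+8+1+6+1 = 190

190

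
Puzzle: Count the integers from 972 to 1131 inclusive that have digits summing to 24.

The integers in [972, 1131] that have digits summing to 24: 978, 987, 996.
3 qualify.

3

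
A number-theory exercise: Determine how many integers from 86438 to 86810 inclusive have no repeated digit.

103

The integers in [86438, 86810] that have no repeated digit: 86439, 86450, 86451, 86452, 86453, 86457, …, 86794, 86795.
103 qualify.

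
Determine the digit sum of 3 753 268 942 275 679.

85

3+7+5+3+2+6+8+9+4+2+2+7+5+6+7+9 = 85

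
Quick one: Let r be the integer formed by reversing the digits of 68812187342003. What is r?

30024378121886

Reversing 68812187342003 gives 30024378121886.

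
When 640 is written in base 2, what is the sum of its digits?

2

640 in base 2 is 1010000000.
Digit sum: 1+0+1+0+0+0+0+0+0+0 = 2.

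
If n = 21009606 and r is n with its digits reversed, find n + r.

81699618

Reverse of 21009606 is 60690012.
21009606 + 60690012 = 81699618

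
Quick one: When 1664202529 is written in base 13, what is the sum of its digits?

37

1664202529 in base 13 is 206A24832.
Digit sum: 2+0+6+10+2+4+8+3+2 = 37.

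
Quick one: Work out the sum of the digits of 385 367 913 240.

3+8+5+3+6+7+9+1+3+2+4+0 = 51

51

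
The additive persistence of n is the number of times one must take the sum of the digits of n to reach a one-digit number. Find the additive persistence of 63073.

3

63073 → 19 → 10 → 1 (3 steps)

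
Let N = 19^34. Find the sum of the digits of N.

19^34 = 30034640110980377619945846078500632729311721
Sum of its 44 digits: 172.

172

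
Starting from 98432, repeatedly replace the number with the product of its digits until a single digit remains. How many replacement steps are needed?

3

98432 → 1728 → 112 → 2 (3 steps)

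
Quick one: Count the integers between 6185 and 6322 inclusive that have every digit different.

The integers in [6185, 6322] that have every digit different: 6185, 6187, 6189, 6190, 6192, 6193, …, 6320, 6321.
82 qualify.

82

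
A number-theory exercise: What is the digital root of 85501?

8+5+5+0+1 = 19
1+9 = 10
1+0 = 1

1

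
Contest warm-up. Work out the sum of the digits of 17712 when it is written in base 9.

16

17712 in base 9 is 26260.
Digit sum: 2+6+2+6+0 = 16.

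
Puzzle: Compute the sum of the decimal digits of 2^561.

2^561 = 7547924849643082704483109161976537781833842440832880856752412600491248324784297704172253450355317535082936750061527689799541169259849585265122868502865392087298790653952
Sum of its 169 digits: 791.

791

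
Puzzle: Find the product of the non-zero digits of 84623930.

8×4×6×2×3×9×3 = 31104

31104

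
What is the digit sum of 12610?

10

1+2+6+1+0 = 10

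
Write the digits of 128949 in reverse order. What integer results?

Reversing 128949 gives 949821.

949821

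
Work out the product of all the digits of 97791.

9×7×7×9×1 = 3969

3969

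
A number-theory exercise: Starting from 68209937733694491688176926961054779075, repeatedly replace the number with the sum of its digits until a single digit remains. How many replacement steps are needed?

2

68209937733694491688176926961054779075 → 203 → 5 (2 steps)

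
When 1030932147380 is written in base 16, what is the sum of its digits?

65

1030932147380 in base 16 is F008582CB4.
Digit sum: 15+0+0+8+5+8+2+12+11+4 = 65.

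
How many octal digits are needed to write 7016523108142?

7016523108142 in base 8 is 146065127407456, which has 15 digits.

15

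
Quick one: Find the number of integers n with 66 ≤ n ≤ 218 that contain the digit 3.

24

The integers in [66, 218] that contain the digit 3: 73, 83, 93, 103, 113, 123, …, 203, 213.
24 qualify.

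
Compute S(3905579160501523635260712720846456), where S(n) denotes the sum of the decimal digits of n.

135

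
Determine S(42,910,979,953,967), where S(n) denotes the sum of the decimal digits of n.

80

4+2+9+1+0+9+7+9+9+5+3+9+6+7 = 80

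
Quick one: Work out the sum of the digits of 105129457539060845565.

1+0+5+1+2+9+4+5+7+5+3+9+0+6+0+8+4+5+5+6+5 = 90

90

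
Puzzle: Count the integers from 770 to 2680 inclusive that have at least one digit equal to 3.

The integers in [770, 2680] that have at least one digit equal to 3: 773, 783, 793, 803, 813, 823, …, 2663, 2673.
524 qualify.

524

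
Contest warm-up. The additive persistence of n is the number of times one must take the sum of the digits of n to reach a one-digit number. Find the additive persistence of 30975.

2

30975 → 24 → 6 (2 steps)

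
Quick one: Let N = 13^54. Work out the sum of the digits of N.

13^54 = 1422135653750684847524758738836375672734734444846971695885689
Sum of its 61 digits: 316.

316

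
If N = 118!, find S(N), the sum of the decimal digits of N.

118! = 468452584975429065657431236280838416439267950499862031533310318788629800927518416622330123618486343228862579684398745837012213486653229822121742374957258403779058860032000000000000000000000000000
Sum of its 195 digits: 756.

756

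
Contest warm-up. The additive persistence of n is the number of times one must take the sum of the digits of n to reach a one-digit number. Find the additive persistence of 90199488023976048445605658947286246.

90199488023976048445605658947286246 → 178 → 16 → 7 (3 steps)

3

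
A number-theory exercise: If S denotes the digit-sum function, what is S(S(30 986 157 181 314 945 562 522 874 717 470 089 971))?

14

First digit sum: 176.
1+7+6 = 14.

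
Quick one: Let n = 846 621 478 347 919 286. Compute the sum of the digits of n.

8+4+6+6+2+1+4+7+8+3+4+7+9+1+9+2+8+6 = 95

95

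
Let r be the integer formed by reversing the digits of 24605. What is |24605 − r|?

26037

Reverse of 24605 is 50642.
|24605 − 50642| = 26037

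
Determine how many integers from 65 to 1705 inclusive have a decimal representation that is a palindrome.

The integers in [65, 1705] that have a decimal representation that is a palindrome: 66, 77, 88, 99, 101, 111, …, 1551, 1661.
101 qualify.

101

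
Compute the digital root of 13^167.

7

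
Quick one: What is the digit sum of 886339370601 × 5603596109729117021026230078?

216

886339370601 × 5603596109729117021026230078 = 4966687848999517713019864850446335136878
Sum of its 40 digits: 216.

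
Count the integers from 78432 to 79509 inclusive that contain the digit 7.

The integers in [78432, 79509] that contain the digit 7: 78432, 78433, 78434, 78435, 78436, 78437, …, 79508, 79509.
1078 qualify.

1078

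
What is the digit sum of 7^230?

7^230 = 235802933314128739901433862588840203373284230693541786697086755961762892511597317576909231049505057266233269911317811979327386400543723929285275537989445572566657893712371538036177584056221743249
Sum of its 195 digits: 895.

895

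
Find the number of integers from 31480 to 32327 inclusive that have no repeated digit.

306

The integers in [31480, 32327] that have no repeated digit: 31480, 31482, 31485, 31486, 31487, 31489, …, 32197, 32198.
306 qualify.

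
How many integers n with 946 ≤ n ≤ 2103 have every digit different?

The integers in [946, 2103] that have every digit different: 946, 947, 948, 950, 951, 952, …, 2098, 2103.
596 qualify.

596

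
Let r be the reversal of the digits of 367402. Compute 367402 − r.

Reverse of 367402 is 204763.
367402 − 204763 = 162639

162639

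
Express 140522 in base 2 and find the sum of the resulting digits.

140522 in base 2 is 100010010011101010.
Digit sum: 1+0+0+0+1+0+0+1+0+0+1+1+1+0+1+0+1+0 = 8.

8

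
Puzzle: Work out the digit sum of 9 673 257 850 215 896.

9+6+7+3+2+5+7+8+5+0+2+1+5+8+9+6 = 83

83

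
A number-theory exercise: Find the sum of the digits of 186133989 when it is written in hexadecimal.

186133989 in base 16 is B182DE5.
Digit sum: 11+1+8+2+13+14+5 = 54.

54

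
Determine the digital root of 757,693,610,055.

7+5+7+6+9+3+6+1+0+0+5+5 = 54
5+4 = 9

9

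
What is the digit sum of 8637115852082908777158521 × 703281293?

8637115852082908777158521 × 703281293 = 6074322004243664828001093514847653
Sum of its 34 digits: 127.

127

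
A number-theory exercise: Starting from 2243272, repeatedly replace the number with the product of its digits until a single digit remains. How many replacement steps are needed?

4

2243272 → 1344 → 48 → 32 → 6 (4 steps)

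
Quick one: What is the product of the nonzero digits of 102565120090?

1×2×5×6×5×1×2×9 = 5400

5400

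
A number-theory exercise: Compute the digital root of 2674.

2+6+7+4 = 19
1+9 = 10
1+0 = 1

1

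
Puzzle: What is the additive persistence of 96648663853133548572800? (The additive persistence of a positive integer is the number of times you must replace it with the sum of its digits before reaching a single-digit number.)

2

96648663853133548572800 → 110 → 2 (2 steps)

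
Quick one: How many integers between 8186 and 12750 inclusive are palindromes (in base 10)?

The integers in [8186, 12750] that are palindromes (in base 10): 8228, 8338, 8448, 8558, 8668, 8778, …, 12621, 12721.
46 qualify.

46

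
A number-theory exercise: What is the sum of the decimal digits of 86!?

86! = 24227095383672732381765523203441259715284870552429381750838764496720162249742450276789464634901319465571660595200000000000000000000
Sum of its 131 digits: 495.

495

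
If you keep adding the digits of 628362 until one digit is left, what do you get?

6+2+8+3+6+2 = 27
2+7 = 9

9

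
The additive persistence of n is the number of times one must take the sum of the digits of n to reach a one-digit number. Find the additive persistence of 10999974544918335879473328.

10999974544918335879473328 → 141 → 6 (2 steps)

2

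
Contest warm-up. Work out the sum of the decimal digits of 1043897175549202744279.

100

1+0+4+3+8+9+7+1+7+5+5+4+9+2+0+2+7+4+4+2+7+9 = 100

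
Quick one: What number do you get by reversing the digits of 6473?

3746

Reversing 6473 gives 3746.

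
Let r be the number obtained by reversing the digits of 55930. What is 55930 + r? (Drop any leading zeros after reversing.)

59885

Reverse of 55930 is 3955.
55930 + 3955 = 59885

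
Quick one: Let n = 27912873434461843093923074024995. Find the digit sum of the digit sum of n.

7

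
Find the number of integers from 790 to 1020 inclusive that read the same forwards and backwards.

22

The integers in [790, 1020] that read the same forwards and backwards: 797, 808, 818, 828, 838, 848, …, 999, 1001.
22 qualify.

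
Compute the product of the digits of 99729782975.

360067680

9×9×7×2×9×7×8×2×9×7×5 = 360067680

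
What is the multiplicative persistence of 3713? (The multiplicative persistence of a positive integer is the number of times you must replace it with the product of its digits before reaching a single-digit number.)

3

3713 → 63 → 18 → 8 (3 steps)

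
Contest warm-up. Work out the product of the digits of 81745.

8×1×7×4×5 = 1120

1120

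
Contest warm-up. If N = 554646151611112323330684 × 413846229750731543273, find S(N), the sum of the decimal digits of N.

207

554646151611112323330684 × 413846229750731543273 = 229538218690011470875272983220828962834688732
Sum of its 45 digits: 207.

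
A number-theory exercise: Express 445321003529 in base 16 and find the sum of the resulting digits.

59

445321003529 in base 16 is 67AF334209.
Digit sum: 6+7+10+15+3+3+4+2+0+9 = 59.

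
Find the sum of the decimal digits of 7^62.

7^62 = 24893071176241544900787221684958608586849291716964049
Sum of its 53 digits: 256.

256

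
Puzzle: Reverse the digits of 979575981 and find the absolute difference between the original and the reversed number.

790000002

Reverse of 979575981 is 189575979.
|979575981 − 189575979| = 790000002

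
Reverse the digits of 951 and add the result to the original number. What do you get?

Reverse of 951 is 159.
951 + 159 = 1110

1110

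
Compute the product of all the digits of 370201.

3×7×0×2×0×1 = 0

0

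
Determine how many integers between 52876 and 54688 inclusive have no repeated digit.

589

The integers in [52876, 54688] that have no repeated digit: 52876, 52879, 52890, 52891, 52893, 52894, …, 54683, 54687.
589 qualify.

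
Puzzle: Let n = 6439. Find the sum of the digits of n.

22

6+4+3+9 = 22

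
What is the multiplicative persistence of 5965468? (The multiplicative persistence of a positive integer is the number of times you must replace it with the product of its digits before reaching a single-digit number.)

5965468 → 259200 → 0 (2 steps)

2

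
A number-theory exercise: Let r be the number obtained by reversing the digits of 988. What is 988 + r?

Reverse of 988 is 889.
988 + 889 = 1877

1877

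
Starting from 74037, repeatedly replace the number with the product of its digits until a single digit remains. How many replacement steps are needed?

74037 → 0 (1 step)

1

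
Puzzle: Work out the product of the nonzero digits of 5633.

270

5×6×3×3 = 270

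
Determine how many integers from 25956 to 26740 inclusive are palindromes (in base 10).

7

The integers in [25956, 26740] that are palindromes (in base 10): 26062, 26162, 26262, 26362, 26462, 26562, 26662.
7 qualify.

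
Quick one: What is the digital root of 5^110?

The digital root of n equals n mod 9 (or 9 when 9 | n), so we need 5^110 mod 9.
5^110 ≡ 7 (mod 9), so the digital root is 7.

7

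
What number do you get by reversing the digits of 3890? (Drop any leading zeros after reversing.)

Reversing 3890 gives 983.

983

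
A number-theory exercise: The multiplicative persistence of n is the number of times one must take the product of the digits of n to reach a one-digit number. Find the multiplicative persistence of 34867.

34867 → 4032 → 0 (2 steps)

2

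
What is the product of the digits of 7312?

42

7×3×1×2 = 42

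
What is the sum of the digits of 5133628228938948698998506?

141

5+1+3+3+6+2+8+2+2+8+9+3+8+9+4+8+6+9+8+9+9+8+5+0+6 = 141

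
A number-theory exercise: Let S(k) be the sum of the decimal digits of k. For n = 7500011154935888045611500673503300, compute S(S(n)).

6

First digit sum: 114.
1+1+4 = 6.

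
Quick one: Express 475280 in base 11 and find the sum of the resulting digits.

475280 in base 11 is 2A50A3.
Digit sum: 2+10+5+0+10+3 = 30.

30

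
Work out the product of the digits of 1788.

448

1×7×8×8 = 448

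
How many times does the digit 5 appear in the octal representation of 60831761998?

60831761998 in base 8 is 705166603116.
The digit 5 appears 1 time.

1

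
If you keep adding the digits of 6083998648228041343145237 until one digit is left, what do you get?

2

6+0+8+3+9+9+8+6+4+8+2+2+8+0+4+1+3+4+3+1+4+5+2+3+7 = 110
1+1+0 = 2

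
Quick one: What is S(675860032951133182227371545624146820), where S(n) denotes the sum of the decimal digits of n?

139

6+7+5+8+6+0+0+3+2+9+5+1+1+3+3+1+8+2+2+2+7+3+7+1+5+4+5+6+2+4+1+4+6+8+2+0 = 139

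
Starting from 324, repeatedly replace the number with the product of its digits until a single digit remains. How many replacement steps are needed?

2

324 → 24 → 8 (2 steps)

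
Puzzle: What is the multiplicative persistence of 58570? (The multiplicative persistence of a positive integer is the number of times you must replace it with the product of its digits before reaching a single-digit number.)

1

58570 → 0 (1 step)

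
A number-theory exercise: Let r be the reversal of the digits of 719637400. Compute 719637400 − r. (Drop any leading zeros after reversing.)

714900483

Reverse of 719637400 is 4736917.
719637400 − 4736917 = 714900483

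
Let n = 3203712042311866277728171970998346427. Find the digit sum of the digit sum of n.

First digit sum: 159.
1+5+9 = 15.

15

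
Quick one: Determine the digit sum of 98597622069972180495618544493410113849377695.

9+8+5+9+7+6+2+2+0+6+9+9+7+2+1+8+0+4+9+5+6+1+8+5+4+4+4+9+3+4+1+0+1+1+3+8+4+9+3+7+7+6+9+5 = 220

220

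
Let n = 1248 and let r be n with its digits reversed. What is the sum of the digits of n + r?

Reversal of 1248 is 8421; 1248 + 8421 = 9669.
Digit sum of 9669: 9+6+6+9 = 30.

30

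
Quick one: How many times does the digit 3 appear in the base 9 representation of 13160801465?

3

13160801465 in base 9 is 36865328538.
The digit 3 appears 3 times.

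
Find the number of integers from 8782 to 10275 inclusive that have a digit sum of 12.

35

The integers in [8782, 10275] that have a digit sum of 12: 9003, 9012, 9021, 9030, 9102, 9111, …, 10263, 10272.
35 qualify.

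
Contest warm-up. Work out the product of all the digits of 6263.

216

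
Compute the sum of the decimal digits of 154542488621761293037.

88

1+5+4+5+4+2+4+8+8+6+2+1+7+6+1+2+9+3+0+3+7 = 88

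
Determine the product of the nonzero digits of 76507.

7×6×5×7 = 1470

1470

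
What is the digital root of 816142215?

8+1+6+1+4+2+2+1+5 = 30
3+0 = 3

3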